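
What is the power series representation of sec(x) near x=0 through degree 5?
5·x^4/24 + x^2/2 + 1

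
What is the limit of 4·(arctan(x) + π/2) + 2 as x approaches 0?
Direct substitution at x = 0 gives 2 + 2·π.

Final answer: 2 + 2·π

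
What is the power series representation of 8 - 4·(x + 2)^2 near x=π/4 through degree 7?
-4·π - 8 - π^2/4 + (-16 - 2·π)·(x - π/4) - 4·(x - π/4)^2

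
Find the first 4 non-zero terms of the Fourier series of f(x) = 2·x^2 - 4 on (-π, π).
-8·cos(x) + 2·cos(2·x) - 8·cos(3·x)/9 - 4 + 2·π^2/3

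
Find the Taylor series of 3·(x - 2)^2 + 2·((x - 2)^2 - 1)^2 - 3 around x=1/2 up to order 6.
55/8 - 24·(x - 1/2) + 26·(x - 1/2)^2 - 12·(x - 1/2)^3 + 2·(x - 1/2)^4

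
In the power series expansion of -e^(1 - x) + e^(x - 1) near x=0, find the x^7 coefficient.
Expand to order 7: -e^(1 - x) + e^(x - 1) = x^7·(e^(-1)/5040 + e/5040) + x^6·(-e/720 + e^(-1)/720) + x^5·(e^(-1)/120 + e/120) + x^4·(-e/24 + e^(-1)/24) + x^3·(e^(-1)/6 + e/6) + x^2·(-e/2 + e^(-1)/2) + x·(e^(-1) + e) - e + e^(-1) + O(x^8).
The coefficient of x^7 is e^(-1)/5040 + e/5040.

Final answer: e^(-1)/5040 + e/5040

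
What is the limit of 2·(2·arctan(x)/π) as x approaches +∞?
Evaluate the dominant behaviour as x → +∞; each term tends to a finite value or vanishes.
Limit = 2.

Final answer: 2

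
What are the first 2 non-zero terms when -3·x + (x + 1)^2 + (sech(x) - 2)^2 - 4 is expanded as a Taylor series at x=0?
-x - 2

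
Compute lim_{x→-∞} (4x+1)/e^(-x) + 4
The quotient is an ∞/∞ indeterminate form as x → -∞.
Compare growth rates of the dominant terms (exponentials ≫ polynomials ≫ logarithms), or apply L'Hôpital's rule; the quotient → 0.
Adding the constant: 0 + 4 = 4. Limit = 4.

Final answer: 4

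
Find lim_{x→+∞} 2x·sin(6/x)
As x → +∞: let u = 6/x → 0⁺; then 2·x·sin(6/x) = 2·6·sin(u)/u → 2·6·1 = 12.
Limit = 12.

Final answer: 12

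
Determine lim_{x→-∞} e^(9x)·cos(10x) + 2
Evaluate the dominant behaviour as x → -∞; each term tends to a finite value or vanishes.
Limit = 2.

Final answer: 2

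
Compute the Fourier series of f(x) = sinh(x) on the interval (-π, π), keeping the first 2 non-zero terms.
sin(x)·sinh(π)/π - 4·sin(2·x)·sinh(π)/(5·π)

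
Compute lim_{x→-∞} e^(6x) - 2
Evaluate the dominant behaviour as x → -∞; each term tends to a finite value or vanishes.
Limit = -2.

Final answer: -2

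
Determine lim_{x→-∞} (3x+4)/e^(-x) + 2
The quotient is an ∞/∞ indeterminate form as x → -∞.
Compare growth rates of the dominant terms (exponentials ≫ polynomials ≫ logarithms), or apply L'Hôpital's rule; the quotient → 0.
Adding the constant: 0 + 2 = 2. Limit = 2.

Final answer: 2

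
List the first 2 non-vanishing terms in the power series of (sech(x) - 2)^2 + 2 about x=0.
x^2 + 3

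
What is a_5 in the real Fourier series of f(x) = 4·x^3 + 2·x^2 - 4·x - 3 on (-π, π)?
a_5 = (1/π) ∫_{-π}^{π} f(x)·cos(5x) dx.
Evaluate the integral (use parity and integration by parts as needed): a_5 = -8/25.

Final answer: -8/25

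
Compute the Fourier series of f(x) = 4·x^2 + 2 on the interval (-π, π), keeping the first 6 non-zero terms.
-16·cos(x) + 4·cos(2·x) - 16·cos(3·x)/9 + cos(4·x) - 16·cos(5·x)/25 + 2 + 4·π^2/3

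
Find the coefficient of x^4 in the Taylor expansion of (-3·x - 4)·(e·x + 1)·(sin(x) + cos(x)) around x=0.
Expand to order 4: (-3·x - 4)·(e·x + 1)·(sin(x) + cos(x)) = x^4·(1/3 + 13·e/6) + x^3·(13/6 - e) + x^2·(-7·e - 1) + x·(-4·e - 7) - 4 + O(x^5).
The coefficient of x^4 is 1/3 + 13·e/6.

Final answer: 1/3 + 13·e/6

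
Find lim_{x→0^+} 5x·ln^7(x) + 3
The product is a 0·∞ indeterminate form at x → 0⁺.
Rewrite the product as 5·ln^7(x) / x^(-1) and apply L'Hôpital, or use the standard hierarchy x^(-1) ≫ |ln x|^7 as x → 0⁺.
The indeterminate product → 0, so the limit = 3.

Final answer: 3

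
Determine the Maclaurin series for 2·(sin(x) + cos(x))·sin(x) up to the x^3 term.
-4·x^3/3 + 2·x^2 + 2·x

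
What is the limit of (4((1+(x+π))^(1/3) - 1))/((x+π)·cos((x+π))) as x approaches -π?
Both numerator and denominator → 0 as x → -π; this is a 0/0 indeterminate form.
Expand each to leading order near x = -π: numerator ~ 4·(x + π)/3, denominator ~ (x + π).
The limit of the ratio is 4/3.

Final answer: 4/3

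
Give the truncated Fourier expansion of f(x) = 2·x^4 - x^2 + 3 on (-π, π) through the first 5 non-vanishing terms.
(100 - 16·π^2)·cos(x) + (-7 + 4·π^2)·cos(2·x) + (44/27 - 16·π^2/9)·cos(3·x) + (-5/8 + π^2)·cos(4·x) - π^2/3 + 3 + 2·π^4/5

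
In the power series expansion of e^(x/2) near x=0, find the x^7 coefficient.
Expand to order 7: e^(x/2) = x^7/645120 + x^6/46080 + x^5/3840 + x^4/384 + x^3/48 + x^2/8 + x/2 + 1 + O(x^8).
The coefficient of x^7 is 1/645120.

Final answer: 1/645120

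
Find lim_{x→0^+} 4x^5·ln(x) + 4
The product is a 0·∞ indeterminate form at x → 0⁺.
Rewrite the product as 4·ln(x) / x^(-5) and apply L'Hôpital, or use the standard hierarchy x^(-5) ≫ |ln x| as x → 0⁺.
The indeterminate product → 0, so the limit = 4.

Final answer: 4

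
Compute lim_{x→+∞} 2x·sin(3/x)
As x → +∞: let u = 3/x → 0⁺; then 2·x·sin(3/x) = 2·3·sin(u)/u → 2·3·1 = 6.
Limit = 6.

Final answer: 6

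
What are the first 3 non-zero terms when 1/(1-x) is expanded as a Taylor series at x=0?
x^2 + x + 1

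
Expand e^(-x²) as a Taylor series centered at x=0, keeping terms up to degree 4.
x^4/2 - x^2 + 1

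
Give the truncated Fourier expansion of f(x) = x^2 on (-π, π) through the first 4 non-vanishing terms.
-4·cos(x) + cos(2·x) - 4·cos(3·x)/9 + π^2/3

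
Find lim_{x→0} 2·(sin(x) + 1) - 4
Direct substitution at x = 0 gives -2.

Final answer: -2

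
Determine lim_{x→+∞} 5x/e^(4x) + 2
The quotient is an ∞/∞ indeterminate form as x → +∞.
The exponential denominator e^(4x) dominates the polynomial numerator (e^x ≫ x as x → ∞), so the quotient → 0.
Adding the constant: 0 + 2 = 2. Limit = 2.

Final answer: 2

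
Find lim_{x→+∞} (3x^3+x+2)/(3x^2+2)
This is an ∞/∞ indeterminate form as x → +∞.
Divide numerator and denominator by x^3 and let the lower-order terms vanish; the numerator's degree 3 exceeds the denominator's degree 2, so the quotient diverges.
Limit = ∞.

Final answer: ∞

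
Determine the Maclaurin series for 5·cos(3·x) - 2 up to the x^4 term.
135·x^4/8 - 45·x^2/2 + 3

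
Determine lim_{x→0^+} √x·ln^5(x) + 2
The product is a 0·∞ indeterminate form at x → 0⁺.
Rewrite the product as ln^5(x) / x^(-1/2) and apply L'Hôpital, or use the standard hierarchy x^(-1/2) ≫ |ln x|^5 as x → 0⁺.
The indeterminate product → 0, so the limit = 2.

Final answer: 2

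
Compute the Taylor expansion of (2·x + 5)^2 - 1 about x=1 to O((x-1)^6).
48 + 28·(x - 1) + 4·(x - 1)^2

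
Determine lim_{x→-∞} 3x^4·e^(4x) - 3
The product is a 0·∞ indeterminate form at x → -∞.
Rewrite the product as 3x^4 / e^(-4x) (an ∞/∞ form) and apply L'Hôpital, or use the standard hierarchy e^(4|x|) ≫ |x^4| as x → -∞.
The indeterminate product → 0, so the limit = -3.

Final answer: -3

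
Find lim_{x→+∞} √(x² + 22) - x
This is an ∞ − ∞ indeterminate form.
Multiply and divide by the conjugate √(x²+22) + x; the x² terms cancel, leaving 22/(√(x²+22)+x) → 0.
Limit = 0.

Final answer: 0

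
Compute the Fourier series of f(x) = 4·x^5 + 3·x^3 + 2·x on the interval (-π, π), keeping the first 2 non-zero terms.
(-154·π^2 + 8·π^4 + 928)·sin(x) + (-4·π^4 - 55/2 + 17·π^2)·sin(2·x)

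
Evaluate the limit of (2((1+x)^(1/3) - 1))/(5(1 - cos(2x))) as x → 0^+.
Both numerator and denominator → 0 as x → 0^+; this is a 0/0 indeterminate form.
Expand each to leading order near x = 0: numerator ~ 2·x/3, denominator ~ 10·x^2.
The limit of the ratio is ∞.

Final answer: ∞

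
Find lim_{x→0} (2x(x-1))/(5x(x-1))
Both numerator and denominator → 0 as x → 0; this is a 0/0 indeterminate form.
Expand each to leading order near x = 0: numerator ~ -2·x, denominator ~ -5·x.
The limit of the ratio is 2/5.

Final answer: 2/5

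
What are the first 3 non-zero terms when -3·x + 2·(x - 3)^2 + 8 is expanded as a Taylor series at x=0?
2·x^2 - 15·x + 26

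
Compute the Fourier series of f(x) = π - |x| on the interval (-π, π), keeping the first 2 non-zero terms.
4·cos(x)/π + π/2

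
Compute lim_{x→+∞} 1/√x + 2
Evaluate the dominant behaviour as x → +∞; each term tends to a finite value or vanishes.
Limit = 2.

Final answer: 2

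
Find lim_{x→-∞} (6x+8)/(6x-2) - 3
Evaluate the dominant behaviour as x → -∞; each term tends to a finite value or vanishes.
Limit = -2.

Final answer: -2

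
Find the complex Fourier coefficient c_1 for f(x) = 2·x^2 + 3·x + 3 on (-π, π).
Compute the real Fourier coefficients first: a_1 = -8, b_1 = 6.
Then c_1 = (a_1 − i·b_1)/2 = -4 - 3·i.

Final answer: -4 - 3·i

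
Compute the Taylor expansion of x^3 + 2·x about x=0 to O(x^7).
x^3 + 2·x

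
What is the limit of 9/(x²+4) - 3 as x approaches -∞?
Evaluate the dominant behaviour as x → -∞; each term tends to a finite value or vanishes.
Limit = -3.

Final answer: -3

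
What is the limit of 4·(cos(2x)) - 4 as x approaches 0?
Direct substitution at x = 0 gives 0.

Final answer: 0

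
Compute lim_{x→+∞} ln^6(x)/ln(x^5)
This is an ∞/∞ indeterminate form as x → +∞.
Write ln(x^5) = 5·ln(x), reducing the quotient to ln^5(x)/5 → ∞.
Limit = ∞.

Final answer: ∞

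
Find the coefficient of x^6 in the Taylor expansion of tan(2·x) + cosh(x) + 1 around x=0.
Expand to order 6: tan(2·x) + cosh(x) + 1 = x^6/720 + 64·x^5/15 + x^4/24 + 8·x^3/3 + x^2/2 + 2·x + 2 + O(x^7).
The coefficient of x^6 is 1/720.

Final answer: 1/720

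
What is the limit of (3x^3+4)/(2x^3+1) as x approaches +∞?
This is an ∞/∞ indeterminate form as x → +∞.
Divide numerator and denominator by x^3 and let the lower-order terms vanish; the leading terms give 3/2.
Limit = 3/2.

Final answer: 3/2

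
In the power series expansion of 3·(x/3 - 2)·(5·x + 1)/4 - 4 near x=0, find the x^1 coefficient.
Expand to order 1: 3·(x/3 - 2)·(5·x + 1)/4 - 4 = -29·x/4 - 11/2 + O(x^2).
The coefficient of x^1 is -29/4.

Final answer: -29/4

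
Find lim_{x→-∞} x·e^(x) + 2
The product is a 0·∞ indeterminate form at x → -∞.
Rewrite the product as x / e^(-x) (an ∞/∞ form) and apply L'Hôpital, or use the standard hierarchy e^(|x|) ≫ |x| as x → -∞.
The indeterminate product → 0, so the limit = 2.

Final answer: 2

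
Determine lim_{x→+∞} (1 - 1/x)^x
As x → +∞: this is the defining limit (1 - 1/x)^x → e^(-1).
Limit = e^(-1).

Final answer: e^(-1)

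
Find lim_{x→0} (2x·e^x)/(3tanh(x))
Both numerator and denominator → 0 as x → 0; this is a 0/0 indeterminate form.
Expand each to leading order near x = 0: numerator ~ 2·x, denominator ~ 3·x.
The limit of the ratio is 2/3.

Final answer: 2/3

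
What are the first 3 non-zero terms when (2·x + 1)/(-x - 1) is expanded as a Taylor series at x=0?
x^2 - x - 1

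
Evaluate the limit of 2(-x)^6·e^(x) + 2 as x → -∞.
The product is a 0·∞ indeterminate form at x → -∞.
Rewrite the product as 2(-x)^6 / e^(-x) (an ∞/∞ form) and apply L'Hôpital, or use the standard hierarchy e^(|x|) ≫ |(-x)^6| as x → -∞.
The indeterminate product → 0, so the limit = 2.

Final answer: 2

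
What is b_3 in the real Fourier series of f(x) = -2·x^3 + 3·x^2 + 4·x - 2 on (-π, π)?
b_3 = (1/π) ∫_{-π}^{π} f(x)·sin(3x) dx.
Evaluate the integral (use parity and integration by parts as needed): b_3 = 32/9 - 4·π^2/3.

Final answer: 32/9 - 4·π^2/3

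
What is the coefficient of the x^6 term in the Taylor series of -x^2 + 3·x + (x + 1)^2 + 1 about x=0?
Expand to order 6: -x^2 + 3·x + (x + 1)^2 + 1 = 5·x + 2 + O(x^7).
The coefficient of x^6 is 0.

Final answer: 0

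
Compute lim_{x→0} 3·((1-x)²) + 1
Direct substitution at x = 0 gives 4.

Final answer: 4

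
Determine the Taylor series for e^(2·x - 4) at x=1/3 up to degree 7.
e^(-10/3) + 2·e^(-10/3)·(x - 1/3) + 2·e^(-10/3)·(x - 1/3)^2 + 4·e^(-10/3)·(x - 1/3)^3/3 + 2·e^(-10/3)·(x - 1/3)^4/3 + 4·e^(-10/3)·(x - 1/3)^5/15 + 4·e^(-10/3)·(x - 1/3)^6/45 + 8·e^(-10/3)·(x - 1/3)^7/315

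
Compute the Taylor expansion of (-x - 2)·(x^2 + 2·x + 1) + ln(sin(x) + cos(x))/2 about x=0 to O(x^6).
x^5/3 - x^4/3 - 2·x^3/3 - 9·x^2/2 - 9·x/2 - 2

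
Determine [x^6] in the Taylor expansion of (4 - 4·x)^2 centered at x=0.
Expand to order 6: (4 - 4·x)^2 = 16·x^2 - 32·x + 16 + O(x^7).
The coefficient of x^6 is 0.

Final answer: 0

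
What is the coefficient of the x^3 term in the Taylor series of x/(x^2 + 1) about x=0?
Expand to order 3: x/(x^2 + 1) = -x^3 + x + O(x^4).
The coefficient of x^3 is -1.

Final answer: -1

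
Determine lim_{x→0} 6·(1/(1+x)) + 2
Direct substitution at x = 0 gives 8.

Final answer: 8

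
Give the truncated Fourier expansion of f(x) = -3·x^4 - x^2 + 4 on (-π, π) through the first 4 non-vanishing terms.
(-140 + 24·π^2)·cos(x) + (8 - 6·π^2)·cos(2·x) + (-4/3 + 8·π^2/3)·cos(3·x) - 3·π^4/5 - π^2/3 + 4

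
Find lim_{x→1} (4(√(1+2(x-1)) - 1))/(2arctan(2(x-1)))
Both numerator and denominator → 0 as x → 1; this is a 0/0 indeterminate form.
Expand each to leading order near x = 1: numerator ~ 4·(x - 1), denominator ~ 4·(x - 1).
The limit of the ratio is 1.

Final answer: 1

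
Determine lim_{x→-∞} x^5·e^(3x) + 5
The product is a 0·∞ indeterminate form at x → -∞.
Rewrite the product as x^5 / e^(-3x) (an ∞/∞ form) and apply L'Hôpital, or use the standard hierarchy e^(3|x|) ≫ |x^5| as x → -∞.
The indeterminate product → 0, so the limit = 5.

Final answer: 5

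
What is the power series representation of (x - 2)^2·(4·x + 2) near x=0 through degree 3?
4·x^3 - 14·x^2 + 8·x + 8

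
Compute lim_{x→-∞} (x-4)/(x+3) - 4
Evaluate the dominant behaviour as x → -∞; each term tends to a finite value or vanishes.
Limit = -3.

Final answer: -3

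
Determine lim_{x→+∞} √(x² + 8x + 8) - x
This is an ∞ − ∞ indeterminate form.
Multiply and divide by the conjugate √(x²+8x + 8) + x; the x² terms cancel, leaving (8x + 8)/(√(x²+8x + 8)+x) → 8/2 = 4.
Limit = 4.

Final answer: 4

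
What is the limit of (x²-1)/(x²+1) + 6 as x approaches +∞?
Evaluate the dominant behaviour as x → +∞; each term tends to a finite value or vanishes.
Limit = 7.

Final answer: 7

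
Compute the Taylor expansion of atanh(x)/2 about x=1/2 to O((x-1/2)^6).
atanh(1/2)/2 + 2·(x - 1/2)/3 + 4·(x - 1/2)^2/9 + 56·(x - 1/2)^3/81 + 80·(x - 1/2)^4/81 + 1952·(x - 1/2)^5/1215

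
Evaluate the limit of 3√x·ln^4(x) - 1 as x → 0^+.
The product is a 0·∞ indeterminate form at x → 0⁺.
Rewrite the product as 3·ln^4(x) / x^(-1/2) and apply L'Hôpital, or use the standard hierarchy x^(-1/2) ≫ |ln x|^4 as x → 0⁺.
The indeterminate product → 0, so the limit = -1.

Final answer: -1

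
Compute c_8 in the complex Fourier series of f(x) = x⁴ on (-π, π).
Compute the real Fourier coefficients first: a_8 = -3/256 + π^2/8, b_8 = 0.
Then c_8 = (a_8 − i·b_8)/2 = -3/512 + π^2/16.

Final answer: -3/512 + π^2/16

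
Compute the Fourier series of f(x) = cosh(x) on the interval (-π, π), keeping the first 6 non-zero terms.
-cos(x)·sinh(π)/π + 2·cos(2·x)·sinh(π)/(5·π) - cos(3·x)·sinh(π)/(5·π) + 2·cos(4·x)·sinh(π)/(17·π) - cos(5·x)·sinh(π)/(13·π) + sinh(π)/π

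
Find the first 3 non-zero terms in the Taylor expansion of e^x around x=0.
x^2/2 + x + 1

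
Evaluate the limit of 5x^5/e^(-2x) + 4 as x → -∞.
The quotient is an ∞/∞ indeterminate form as x → -∞.
Compare growth rates of the dominant terms (exponentials ≫ polynomials ≫ logarithms), or apply L'Hôpital's rule; the quotient → 0.
Adding the constant: 0 + 4 = 4. Limit = 4.

Final answer: 4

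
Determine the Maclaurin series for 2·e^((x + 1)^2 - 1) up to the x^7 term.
814·x^7/315 + 173·x^6/45 + 26·x^5/5 + 19·x^4/3 + 20·x^3/3 + 6·x^2 + 4·x + 2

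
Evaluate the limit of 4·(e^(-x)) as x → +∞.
Evaluate the dominant behaviour as x → +∞; each term tends to a finite value or vanishes.
Limit = 0.

Final answer: 0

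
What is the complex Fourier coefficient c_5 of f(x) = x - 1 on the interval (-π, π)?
Compute the real Fourier coefficients first: a_5 = 0, b_5 = 2/5.
Then c_5 = (a_5 − i·b_5)/2 = -i/5.

Final answer: -i/5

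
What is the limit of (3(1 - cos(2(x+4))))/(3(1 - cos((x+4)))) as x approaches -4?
Both numerator and denominator → 0 as x → -4; this is a 0/0 indeterminate form.
Expand each to leading order near x = -4: numerator ~ 6·(x + 4)^2, denominator ~ 3·(x + 4)^2/2.
The limit of the ratio is 4.

Final answer: 4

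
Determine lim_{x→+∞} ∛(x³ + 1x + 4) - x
This is an ∞ − ∞ indeterminate form.
Multiply by (A² + AB + B²)/(A² + AB + B²) where A = ∛(x³+1x + 4), B = x to use A³ − B³ = (A−B)(A²+AB+B²); the x³ terms cancel, leaving (1x + 4)/(A²+AB+B²) with denominator ~ 3x², so the limit is 0.
Limit = 0.

Final answer: 0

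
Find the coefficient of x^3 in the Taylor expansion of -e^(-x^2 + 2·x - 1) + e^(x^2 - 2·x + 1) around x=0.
Expand to order 3: -e^(-x^2 + 2·x - 1) + e^(x^2 - 2·x + 1) = x^3·(-10·e/3 + 2·e^(-1)/3) + x^2·(-e^(-1) + 3·e) + x·(-2·e - 2·e^(-1)) - e^(-1) + e + O(x^4).
The coefficient of x^3 is -10·e/3 + 2·e^(-1)/3.

Final answer: -10·e/3 + 2·e^(-1)/3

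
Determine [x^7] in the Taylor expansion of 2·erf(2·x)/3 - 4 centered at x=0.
Expand to order 7: 2·erf(2·x)/3 - 4 = -256·x^7/(63·√(π)) + 64·x^5/(15·√(π)) - 32·x^3/(9·√(π)) + 8·x/(3·√(π)) - 4 + O(x^8).
The coefficient of x^7 is -256/(63·√(π)).

Final answer: -256/(63·√(π))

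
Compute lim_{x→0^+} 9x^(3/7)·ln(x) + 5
The product is a 0·∞ indeterminate form at x → 0⁺.
Rewrite the product as 9·ln(x) / x^(-3/7) and apply L'Hôpital, or use the standard hierarchy x^(-3/7) ≫ |ln x| as x → 0⁺.
The indeterminate product → 0, so the limit = 5.

Final answer: 5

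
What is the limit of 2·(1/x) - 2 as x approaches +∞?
Evaluate the dominant behaviour as x → +∞; each term tends to a finite value or vanishes.
Limit = -2.

Final answer: -2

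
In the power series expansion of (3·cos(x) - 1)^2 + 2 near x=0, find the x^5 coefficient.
Expand to order 5: (3·cos(x) - 1)^2 + 2 = 11·x^4/4 - 6·x^2 + 6 + O(x^6).
The coefficient of x^5 is 0.

Final answer: 0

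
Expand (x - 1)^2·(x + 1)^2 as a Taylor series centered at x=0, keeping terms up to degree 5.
x^4 - 2·x^2 + 1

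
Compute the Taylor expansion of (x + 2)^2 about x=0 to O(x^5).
x^2 + 4·x + 4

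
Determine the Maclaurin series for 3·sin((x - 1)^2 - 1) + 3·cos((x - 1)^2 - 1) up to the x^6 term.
127·x^6/30 - 9·x^5/5 - 11·x^4/2 + 10·x^3 - 3·x^2 - 6·x + 3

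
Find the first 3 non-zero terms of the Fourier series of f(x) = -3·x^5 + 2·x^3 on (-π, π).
(-744 - 6·π^4 + 124·π^2)·sin(x) + (-17·π^2 + 51/2 + 3·π^4)·sin(2·x) + (-2·π^4 - 104/27 + 52·π^2/9)·sin(3·x)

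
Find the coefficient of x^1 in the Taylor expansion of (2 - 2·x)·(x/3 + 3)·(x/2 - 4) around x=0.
Expand to order 1: (2 - 2·x)·(x/3 + 3)·(x/2 - 4) = 73·x/3 - 24 + O(x^2).
The coefficient of x^1 is 73/3.

Final answer: 73/3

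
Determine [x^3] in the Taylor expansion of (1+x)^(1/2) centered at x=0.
Expand to order 3: (1+x)^(1/2) = x^3/16 - x^2/8 + x/2 + 1 + O(x^4).
The coefficient of x^3 is 1/16.

Final answer: 1/16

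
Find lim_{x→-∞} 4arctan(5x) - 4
Evaluate the dominant behaviour as x → -∞; each term tends to a finite value or vanishes.
Limit = -2·π - 4.

Final answer: -2·π - 4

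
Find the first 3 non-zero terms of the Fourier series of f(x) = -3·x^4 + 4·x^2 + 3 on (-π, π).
(-160 + 24·π^2)·cos(x) + (13 - 6·π^2)·cos(2·x) - 3·π^4/5 + 3 + 4·π^2/3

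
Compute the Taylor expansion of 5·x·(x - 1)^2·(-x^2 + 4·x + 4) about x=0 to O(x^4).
-25·x^3 - 20·x^2 + 20·x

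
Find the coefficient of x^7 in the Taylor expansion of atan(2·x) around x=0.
Expand to order 7: atan(2·x) = -128·x^7/7 + 32·x^5/5 - 8·x^3/3 + 2·x + O(x^8).
The coefficient of x^7 is -128/7.

Final answer: -128/7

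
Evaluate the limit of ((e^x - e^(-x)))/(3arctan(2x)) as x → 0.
Both numerator and denominator → 0 as x → 0; this is a 0/0 indeterminate form.
Expand each to leading order near x = 0: numerator ~ 2·x, denominator ~ 6·x.
The limit of the ratio is 1/3.

Final answer: 1/3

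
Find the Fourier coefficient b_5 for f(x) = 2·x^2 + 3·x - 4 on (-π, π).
b_5 = (1/π) ∫_{-π}^{π} f(x)·sin(5x) dx.
Evaluate the integral (use parity and integration by parts as needed): b_5 = 6/5.

Final answer: 6/5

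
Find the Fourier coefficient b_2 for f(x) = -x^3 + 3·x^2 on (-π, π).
b_2 = (1/π) ∫_{-π}^{π} f(x)·sin(2x) dx.
Evaluate the integral (use parity and integration by parts as needed): b_2 = -3/2 + π^2.

Final answer: -3/2 + π^2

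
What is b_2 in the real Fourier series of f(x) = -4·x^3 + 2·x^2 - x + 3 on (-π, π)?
b_2 = (1/π) ∫_{-π}^{π} f(x)·sin(2x) dx.
Evaluate the integral (use parity and integration by parts as needed): b_2 = -5 + 4·π^2.

Final answer: -5 + 4·π^2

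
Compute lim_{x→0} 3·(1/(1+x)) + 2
Direct substitution at x = 0 gives 5.

Final answer: 5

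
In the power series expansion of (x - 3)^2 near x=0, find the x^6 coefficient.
Expand to order 6: (x - 3)^2 = x^2 - 6·x + 9 + O(x^7).
The coefficient of x^6 is 0.

Final answer: 0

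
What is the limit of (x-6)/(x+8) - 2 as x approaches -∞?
Evaluate the dominant behaviour as x → -∞; each term tends to a finite value or vanishes.
Limit = -1.

Final answer: -1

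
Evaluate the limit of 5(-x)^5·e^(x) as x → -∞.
This is a 0·∞ indeterminate form at x → -∞.
Rewrite the product as 5(-x)^5 / e^(-x) (an ∞/∞ form) and apply L'Hôpital, or use the standard hierarchy e^(|x|) ≫ |(-x)^5| as x → -∞.
The indeterminate product → 0, so the limit = 0.

Final answer: 0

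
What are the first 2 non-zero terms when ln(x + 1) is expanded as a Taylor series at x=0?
-x^2/2 + x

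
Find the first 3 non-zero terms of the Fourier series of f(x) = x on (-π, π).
2·sin(x) - sin(2·x) + 2·sin(3·x)/3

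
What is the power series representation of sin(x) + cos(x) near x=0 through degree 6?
-x^6/720 + x^5/120 + x^4/24 - x^3/6 - x^2/2 + x + 1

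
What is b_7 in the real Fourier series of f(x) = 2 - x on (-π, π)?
b_7 = (1/π) ∫_{-π}^{π} f(x)·sin(7x) dx.
Evaluate the integral (use parity and integration by parts as needed): b_7 = -2/7.

Final answer: -2/7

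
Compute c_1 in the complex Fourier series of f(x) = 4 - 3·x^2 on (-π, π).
Compute the real Fourier coefficients first: a_1 = 12, b_1 = 0.
Then c_1 = (a_1 − i·b_1)/2 = 6.

Final answer: 6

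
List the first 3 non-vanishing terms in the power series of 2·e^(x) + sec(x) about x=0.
3·x^2/2 + 2·x + 3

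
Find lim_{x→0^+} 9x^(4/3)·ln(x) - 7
The product is a 0·∞ indeterminate form at x → 0⁺.
Rewrite the product as 9·ln(x) / x^(-4/3) and apply L'Hôpital, or use the standard hierarchy x^(-4/3) ≫ |ln x| as x → 0⁺.
The indeterminate product → 0, so the limit = -7.

Final answer: -7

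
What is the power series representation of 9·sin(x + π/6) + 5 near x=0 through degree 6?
-x^6/160 + 3·√(3)·x^5/80 + 3·x^4/16 - 3·√(3)·x^3/4 - 9·x^2/4 + 9·√(3)·x/2 + 19/2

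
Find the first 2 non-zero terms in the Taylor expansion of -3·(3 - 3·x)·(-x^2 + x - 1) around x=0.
9 - 18·x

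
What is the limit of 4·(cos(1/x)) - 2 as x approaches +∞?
Evaluate the dominant behaviour as x → +∞; each term tends to a finite value or vanishes.
Limit = 2.

Final answer: 2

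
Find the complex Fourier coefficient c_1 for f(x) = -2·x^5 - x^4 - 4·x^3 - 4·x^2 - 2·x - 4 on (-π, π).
Compute the real Fourier coefficients first: a_1 = -32 + 8·π^2, b_1 = -436 - 4·π^4 + 72·π^2.
Then c_1 = (a_1 − i·b_1)/2 = -16 + 4·π^2 - 36·i·π^2 + 2·i·π^4 + 218·i.

Final answer: -16 + 4·π^2 - 36·i·π^2 + 2·i·π^4 + 218·i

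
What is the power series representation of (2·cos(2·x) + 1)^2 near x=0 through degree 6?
-176·x^6/15 + 24·x^4 - 24·x^2 + 9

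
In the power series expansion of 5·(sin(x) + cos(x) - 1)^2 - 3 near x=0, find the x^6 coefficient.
Expand to order 6: 5·(sin(x) + cos(x) - 1)^2 - 3 = x^6/72 + 5·x^5/4 - 5·x^4/12 - 5·x^3 + 5·x^2 - 3 + O(x^7).
The coefficient of x^6 is 1/72.

Final answer: 1/72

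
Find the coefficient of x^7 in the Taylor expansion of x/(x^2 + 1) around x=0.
Expand to order 7: x/(x^2 + 1) = -x^7 + x^5 - x^3 + x + O(x^8).
The coefficient of x^7 is -1.

Final answer: -1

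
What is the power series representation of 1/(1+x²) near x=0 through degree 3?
1 - x^2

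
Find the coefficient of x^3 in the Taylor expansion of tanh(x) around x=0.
Expand to order 3: tanh(x) = -x^3/3 + x + O(x^4).
The coefficient of x^3 is -1/3.

Final answer: -1/3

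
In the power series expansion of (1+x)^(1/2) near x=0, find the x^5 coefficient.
Expand to order 5: (1+x)^(1/2) = 7·x^5/256 - 5·x^4/128 + x^3/16 - x^2/8 + x/2 + 1 + O(x^6).
The coefficient of x^5 is 7/256.

Final answer: 7/256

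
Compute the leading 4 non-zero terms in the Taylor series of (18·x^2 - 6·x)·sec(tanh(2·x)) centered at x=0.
36·x^4 - 12·x^3 + 18·x^2 - 6·x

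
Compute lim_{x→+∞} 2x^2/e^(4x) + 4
The quotient is an ∞/∞ indeterminate form as x → +∞.
The exponential denominator e^(4x) dominates the polynomial numerator (e^x ≫ x^2 as x → ∞), so the quotient → 0.
Adding the constant: 0 + 4 = 4. Limit = 4.

Final answer: 4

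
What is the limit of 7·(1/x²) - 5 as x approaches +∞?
Evaluate the dominant behaviour as x → +∞; each term tends to a finite value or vanishes.
Limit = -5.

Final answer: -5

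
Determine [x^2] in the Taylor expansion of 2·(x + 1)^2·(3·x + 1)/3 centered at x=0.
Expand to order 2: 2·(x + 1)^2·(3·x + 1)/3 = 14·x^2/3 + 10·x/3 + 2/3 + O(x^3).
The coefficient of x^2 is 14/3.

Final answer: 14/3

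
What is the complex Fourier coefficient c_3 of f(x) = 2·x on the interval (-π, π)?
Compute the real Fourier coefficients first: a_3 = 0, b_3 = 4/3.
Then c_3 = (a_3 − i·b_3)/2 = -2·i/3.

Final answer: -2·i/3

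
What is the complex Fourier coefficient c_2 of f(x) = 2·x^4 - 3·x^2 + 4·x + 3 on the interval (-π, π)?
Compute the real Fourier coefficients first: a_2 = -9 + 4·π^2, b_2 = -4.
Then c_2 = (a_2 − i·b_2)/2 = -9/2 + 2·π^2 + 2·i.

Final answer: -9/2 + 2·π^2 + 2·i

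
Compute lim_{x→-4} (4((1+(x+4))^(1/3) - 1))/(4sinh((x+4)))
Both numerator and denominator → 0 as x → -4; this is a 0/0 indeterminate form.
Expand each to leading order near x = -4: numerator ~ 4·(x + 4)/3, denominator ~ 4·(x + 4).
The limit of the ratio is 1/3.

Final answer: 1/3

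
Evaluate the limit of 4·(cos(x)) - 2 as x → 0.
Direct substitution at x = 0 gives 2.

Final answer: 2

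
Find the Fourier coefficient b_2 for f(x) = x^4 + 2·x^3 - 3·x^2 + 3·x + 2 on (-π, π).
b_2 = (1/π) ∫_{-π}^{π} f(x)·sin(2x) dx.
Evaluate the integral (use parity and integration by parts as needed): b_2 = -2·π^2.

Final answer: -2·π^2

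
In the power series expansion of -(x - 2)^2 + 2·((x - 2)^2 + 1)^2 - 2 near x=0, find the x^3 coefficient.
Expand to order 3: -(x - 2)^2 + 2·((x - 2)^2 + 1)^2 - 2 = -16·x^3 + 51·x^2 - 76·x + 44 + O(x^4).
The coefficient of x^3 is -16.

Final answer: -16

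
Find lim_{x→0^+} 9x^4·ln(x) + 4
The product is a 0·∞ indeterminate form at x → 0⁺.
Rewrite the product as 9·ln(x) / x^(-4) and apply L'Hôpital, or use the standard hierarchy x^(-4) ≫ |ln x| as x → 0⁺.
The indeterminate product → 0, so the limit = 4.

Final answer: 4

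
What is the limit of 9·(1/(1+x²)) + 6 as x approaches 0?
Direct substitution at x = 0 gives 15.

Final answer: 15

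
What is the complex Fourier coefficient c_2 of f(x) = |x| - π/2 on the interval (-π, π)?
Compute the real Fourier coefficients first: a_2 = 0, b_2 = 0.
Then c_2 = (a_2 − i·b_2)/2 = 0.

Final answer: 0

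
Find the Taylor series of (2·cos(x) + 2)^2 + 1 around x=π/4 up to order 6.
4·√(2) + 7 + (-10·√(2)/(√(2) + 3/2) - 14/(√(2) + 3/2))·(x - π/4) - 2·√(2)·(x - π/4)^2 + (8/(6·√(2) + 9) + 6·√(2)/(6·√(2) + 9) + 8·√(2)/(3·√(2) + 9/2) + 12/(3·√(2) + 9/2))·(x - π/4)^3 + √(2)·(x - π/4)^4/6 + (-12/(15·√(2) + 45/2) - 8·√(2)/(15·√(2) + 45/2) - 6·√(2)/(120·√(2) + 180) - 8/(120·√(2) + 180))·(x - π/4)^5 - √(2)·(x - π/4)^6/180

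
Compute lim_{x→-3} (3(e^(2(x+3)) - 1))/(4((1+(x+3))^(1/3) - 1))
Both numerator and denominator → 0 as x → -3; this is a 0/0 indeterminate form.
Expand each to leading order near x = -3: numerator ~ 6·(x + 3), denominator ~ 4·(x + 3)/3.
The limit of the ratio is 9/2.

Final answer: 9/2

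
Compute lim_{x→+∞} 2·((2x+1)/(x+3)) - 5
Evaluate the dominant behaviour as x → +∞; each term tends to a finite value or vanishes.
Limit = -1.

Final answer: -1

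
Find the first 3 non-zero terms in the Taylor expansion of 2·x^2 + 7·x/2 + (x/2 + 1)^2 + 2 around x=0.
9·x^2/4 + 9·x/2 + 3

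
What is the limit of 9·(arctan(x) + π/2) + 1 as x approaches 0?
Direct substitution at x = 0 gives 1 + 9·π/2.

Final answer: 1 + 9·π/2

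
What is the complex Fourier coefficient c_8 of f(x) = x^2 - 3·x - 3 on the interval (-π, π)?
Compute the real Fourier coefficients first: a_8 = 1/16, b_8 = 3/4.
Then c_8 = (a_8 − i·b_8)/2 = 1/32 - 3·i/8.

Final answer: 1/32 - 3·i/8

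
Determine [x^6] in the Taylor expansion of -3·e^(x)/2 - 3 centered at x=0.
Expand to order 6: -3·e^(x)/2 - 3 = -x^6/480 - x^5/80 - x^4/16 - x^3/4 - 3·x^2/4 - 3·x/2 - 9/2 + O(x^7).
The coefficient of x^6 is -1/480.

Final answer: -1/480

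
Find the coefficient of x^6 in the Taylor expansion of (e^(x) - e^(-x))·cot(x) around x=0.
Expand to order 6: (e^(x) - e^(-x))·cot(x) = -127·x^6/7560 - 5·x^4/36 - x^2/3 + 2 + O(x^7).
The coefficient of x^6 is -127/7560.

Final answer: -127/7560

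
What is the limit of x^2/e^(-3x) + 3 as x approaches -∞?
The quotient is an ∞/∞ indeterminate form as x → -∞.
Compare growth rates of the dominant terms (exponentials ≫ polynomials ≫ logarithms), or apply L'Hôpital's rule; the quotient → 0.
Adding the constant: 0 + 3 = 3. Limit = 3.

Final answer: 3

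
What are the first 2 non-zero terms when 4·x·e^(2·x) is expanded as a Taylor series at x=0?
8·x^2 + 4·x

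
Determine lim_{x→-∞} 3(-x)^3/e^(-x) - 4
The quotient is an ∞/∞ indeterminate form as x → -∞.
Compare growth rates of the dominant terms (exponentials ≫ polynomials ≫ logarithms), or apply L'Hôpital's rule; the quotient → 0.
Adding the constant: 0 - 4 = -4. Limit = -4.

Final answer: -4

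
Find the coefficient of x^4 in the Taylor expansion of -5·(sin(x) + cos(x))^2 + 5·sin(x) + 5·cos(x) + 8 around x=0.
Expand to order 4: -5·(sin(x) + cos(x))^2 + 5·sin(x) + 5·cos(x) + 8 = 5·x^4/24 + 35·x^3/6 - 5·x^2/2 - 5·x + 8 + O(x^5).
The coefficient of x^4 is 5/24.

Final answer: 5/24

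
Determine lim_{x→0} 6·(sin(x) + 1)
Direct substitution at x = 0 gives 6.

Final answer: 6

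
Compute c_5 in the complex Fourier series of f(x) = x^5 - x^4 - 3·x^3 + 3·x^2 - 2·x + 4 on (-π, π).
Compute the real Fourier coefficients first: a_5 = -348/625 + 8·π^2/25, b_5 = -38·π^2/25 - 272/625 + 2·π^4/5.
Then c_5 = (a_5 − i·b_5)/2 = -174/625 + 4·π^2/25 - i·π^4/5 + 136·i/625 + 19·i·π^2/25.

Final answer: -174/625 + 4·π^2/25 - i·π^4/5 + 136·i/625 + 19·i·π^2/25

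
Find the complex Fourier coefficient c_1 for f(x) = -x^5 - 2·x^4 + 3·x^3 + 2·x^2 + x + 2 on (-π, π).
Compute the real Fourier coefficients first: a_1 = -104 + 16·π^2, b_1 = -274 - 2·π^4 + 46·π^2.
Then c_1 = (a_1 − i·b_1)/2 = -52 + 8·π^2 - 23·i·π^2 + i·π^4 + 137·i.

Final answer: -52 + 8·π^2 - 23·i·π^2 + i·π^4 + 137·i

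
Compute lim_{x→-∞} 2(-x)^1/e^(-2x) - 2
The quotient is an ∞/∞ indeterminate form as x → -∞.
Compare growth rates of the dominant terms (exponentials ≫ polynomials ≫ logarithms), or apply L'Hôpital's rule; the quotient → 0.
Adding the constant: 0 - 2 = -2. Limit = -2.

Final answer: -2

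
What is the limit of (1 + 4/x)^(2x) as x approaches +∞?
As x → +∞: write (1 + 4/x)^(2x) = ((1 + 4/x)^x)^2 → (e^4)^2 = e^8.
Limit = e^(8).

Final answer: e^(8)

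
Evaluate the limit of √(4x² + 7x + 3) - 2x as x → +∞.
As x → +∞: multiply by the conjugate to get (7x+3)/(√(4x²+7x+3)+2x); the denominator ~ 4x, so the limit is 7/4.
Limit = 7/4.

Final answer: 7/4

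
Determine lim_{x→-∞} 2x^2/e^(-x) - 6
The quotient is an ∞/∞ indeterminate form as x → -∞.
Compare growth rates of the dominant terms (exponentials ≫ polynomials ≫ logarithms), or apply L'Hôpital's rule; the quotient → 0.
Adding the constant: 0 - 6 = -6. Limit = -6.

Final answer: -6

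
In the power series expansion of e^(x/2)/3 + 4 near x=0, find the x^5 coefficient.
Expand to order 5: e^(x/2)/3 + 4 = x^5/11520 + x^4/1152 + x^3/144 + x^2/24 + x/6 + 13/3 + O(x^6).
The coefficient of x^5 is 1/11520.

Final answer: 1/11520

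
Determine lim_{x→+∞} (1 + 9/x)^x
As x → +∞: this is the defining limit (1 + 9/x)^x → e^9.
Limit = e^(9).

Final answer: e^(9)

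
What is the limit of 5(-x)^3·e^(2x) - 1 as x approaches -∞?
The product is a 0·∞ indeterminate form at x → -∞.
Rewrite the product as 5(-x)^3 / e^(-2x) (an ∞/∞ form) and apply L'Hôpital, or use the standard hierarchy e^(2|x|) ≫ |(-x)^3| as x → -∞.
The indeterminate product → 0, so the limit = -1.

Final answer: -1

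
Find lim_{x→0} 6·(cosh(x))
Direct substitution at x = 0 gives 6.

Final answer: 6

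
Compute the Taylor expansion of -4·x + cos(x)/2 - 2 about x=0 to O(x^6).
x^4/48 - x^2/4 - 4·x - 3/2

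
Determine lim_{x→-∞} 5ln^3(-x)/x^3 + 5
The quotient is an ∞/∞ indeterminate form as x → -∞.
Compare growth rates of the dominant terms (exponentials ≫ polynomials ≫ logarithms), or apply L'Hôpital's rule; the quotient → 0.
Adding the constant: 0 + 5 = 5. Limit = 5.

Final answer: 5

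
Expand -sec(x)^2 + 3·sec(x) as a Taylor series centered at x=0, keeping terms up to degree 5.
-x^4/24 + x^2/2 + 2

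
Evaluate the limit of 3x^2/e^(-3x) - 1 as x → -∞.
The quotient is an ∞/∞ indeterminate form as x → -∞.
Compare growth rates of the dominant terms (exponentials ≫ polynomials ≫ logarithms), or apply L'Hôpital's rule; the quotient → 0.
Adding the constant: 0 - 1 = -1. Limit = -1.

Final answer: -1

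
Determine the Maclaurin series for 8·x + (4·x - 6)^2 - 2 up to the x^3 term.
16·x^2 - 40·x + 34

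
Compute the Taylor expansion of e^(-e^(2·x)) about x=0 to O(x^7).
-4·x^6·e^(-1)/5 - 8·x^5·e^(-1)/15 + 2·x^4·e^(-1)/3 + 4·x^3·e^(-1)/3 - 2·x·e^(-1) + e^(-1)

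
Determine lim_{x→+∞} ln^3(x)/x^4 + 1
The quotient is an ∞/∞ indeterminate form as x → +∞.
The polynomial denominator x^4 dominates the logarithmic numerator (any positive power of x ≫ ln^3(x) as x → ∞), so the quotient → 0.
Adding the constant: 0 + 1 = 1. Limit = 1.

Final answer: 1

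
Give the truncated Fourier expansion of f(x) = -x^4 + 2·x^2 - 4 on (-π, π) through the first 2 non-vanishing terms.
(-56 + 8·π^2)·cos(x) - π^4/5 - 4 + 2·π^2/3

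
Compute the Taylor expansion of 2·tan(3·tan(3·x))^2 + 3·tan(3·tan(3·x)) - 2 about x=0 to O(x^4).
810·x^3 + 162·x^2 + 27·x - 2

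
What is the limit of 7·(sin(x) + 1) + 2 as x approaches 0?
Direct substitution at x = 0 gives 9.

Final answer: 9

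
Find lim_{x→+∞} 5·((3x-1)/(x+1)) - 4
Evaluate the dominant behaviour as x → +∞; each term tends to a finite value or vanishes.
Limit = 11.

Final answer: 11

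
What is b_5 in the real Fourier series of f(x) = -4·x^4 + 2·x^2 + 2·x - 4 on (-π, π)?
b_5 = (1/π) ∫_{-π}^{π} f(x)·sin(5x) dx.
Evaluate the integral (use parity and integration by parts as needed): b_5 = 4/5.

Final answer: 4/5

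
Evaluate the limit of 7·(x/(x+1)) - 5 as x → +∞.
Evaluate the dominant behaviour as x → +∞; each term tends to a finite value or vanishes.
Limit = 2.

Final answer: 2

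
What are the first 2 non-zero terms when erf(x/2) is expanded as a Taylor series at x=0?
-x^3/(12·√(π)) + x/√(π)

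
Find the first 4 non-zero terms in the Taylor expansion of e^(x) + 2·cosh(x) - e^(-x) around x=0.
x^3/3 + x^2 + 2·x + 2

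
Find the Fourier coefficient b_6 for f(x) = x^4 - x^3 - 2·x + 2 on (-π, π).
b_6 = (1/π) ∫_{-π}^{π} f(x)·sin(6x) dx.
Evaluate the integral (use parity and integration by parts as needed): b_6 = 11/18 + π^2/3.

Final answer: 11/18 + π^2/3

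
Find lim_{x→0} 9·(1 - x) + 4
Direct substitution at x = 0 gives 13.

Final answer: 13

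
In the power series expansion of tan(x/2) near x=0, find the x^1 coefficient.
Expand to order 1: tan(x/2) = x/2 + O(x^2).
The coefficient of x^1 is 1/2.

Final answer: 1/2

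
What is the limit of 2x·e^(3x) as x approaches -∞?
This is a 0·∞ indeterminate form at x → -∞.
Rewrite the product as 2x / e^(-3x) (an ∞/∞ form) and apply L'Hôpital, or use the standard hierarchy e^(3|x|) ≫ |x| as x → -∞.
The indeterminate product → 0, so the limit = 0.

Final answer: 0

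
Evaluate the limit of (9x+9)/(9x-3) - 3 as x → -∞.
Evaluate the dominant behaviour as x → -∞; each term tends to a finite value or vanishes.
Limit = -2.

Final answer: -2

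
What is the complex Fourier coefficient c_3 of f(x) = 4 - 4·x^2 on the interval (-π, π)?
Compute the real Fourier coefficients first: a_3 = 16/9, b_3 = 0.
Then c_3 = (a_3 − i·b_3)/2 = 8/9.

Final answer: 8/9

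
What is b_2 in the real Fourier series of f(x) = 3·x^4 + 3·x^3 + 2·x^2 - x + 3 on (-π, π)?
b_2 = (1/π) ∫_{-π}^{π} f(x)·sin(2x) dx.
Evaluate the integral (use parity and integration by parts as needed): b_2 = 11/2 - 3·π^2.

Final answer: 11/2 - 3·π^2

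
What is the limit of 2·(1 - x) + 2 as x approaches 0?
Direct substitution at x = 0 gives 4.

Final answer: 4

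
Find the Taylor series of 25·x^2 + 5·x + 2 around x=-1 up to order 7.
22 - 45·(x + 1) + 25·(x + 1)^2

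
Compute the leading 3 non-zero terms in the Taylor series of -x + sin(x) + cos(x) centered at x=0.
-x^3/6 - x^2/2 + 1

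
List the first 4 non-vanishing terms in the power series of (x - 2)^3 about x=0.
x^3 - 6·x^2 + 12·x - 8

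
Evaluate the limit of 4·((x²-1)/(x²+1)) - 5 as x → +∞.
Evaluate the dominant behaviour as x → +∞; each term tends to a finite value or vanishes.
Limit = -1.

Final answer: -1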